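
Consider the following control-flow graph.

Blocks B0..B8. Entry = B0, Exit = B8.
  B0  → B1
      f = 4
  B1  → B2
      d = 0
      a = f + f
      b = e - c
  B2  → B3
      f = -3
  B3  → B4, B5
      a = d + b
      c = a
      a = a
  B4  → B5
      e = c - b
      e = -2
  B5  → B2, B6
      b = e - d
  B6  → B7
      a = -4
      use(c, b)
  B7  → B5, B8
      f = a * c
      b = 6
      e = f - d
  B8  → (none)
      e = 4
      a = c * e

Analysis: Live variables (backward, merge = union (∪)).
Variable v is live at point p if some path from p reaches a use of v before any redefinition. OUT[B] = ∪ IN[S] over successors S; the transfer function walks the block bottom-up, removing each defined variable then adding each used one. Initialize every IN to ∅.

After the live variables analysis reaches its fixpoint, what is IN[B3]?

Answer: {b, d, e}

Trace:
Per-block solution:
  B0: | IN={c, e} | OUT={c, e, f}
  B1: | IN={c, e, f} | OUT={b, d, e}
  B2: | IN={b, d, e} | OUT={b, d, e}
  B3: | IN={b, d, e} | OUT={b, c, d, e}
  B4: | IN={b, c, d} | OUT={c, d, e}
  B5: | IN={c, d, e} | OUT={b, c, d, e}
  B6: | IN={b, c, d} | OUT={a, c, d}
  B7: | IN={a, c, d} | OUT={c, d, e}
  B8: | IN={c} | OUT={}

Merge at B3: OUT[B3] = IN[B4] ⊔ IN[B5] = {b, c, d, e}
Applying B3's transfer function to that OUT value gives IN[B3] (row B3 above).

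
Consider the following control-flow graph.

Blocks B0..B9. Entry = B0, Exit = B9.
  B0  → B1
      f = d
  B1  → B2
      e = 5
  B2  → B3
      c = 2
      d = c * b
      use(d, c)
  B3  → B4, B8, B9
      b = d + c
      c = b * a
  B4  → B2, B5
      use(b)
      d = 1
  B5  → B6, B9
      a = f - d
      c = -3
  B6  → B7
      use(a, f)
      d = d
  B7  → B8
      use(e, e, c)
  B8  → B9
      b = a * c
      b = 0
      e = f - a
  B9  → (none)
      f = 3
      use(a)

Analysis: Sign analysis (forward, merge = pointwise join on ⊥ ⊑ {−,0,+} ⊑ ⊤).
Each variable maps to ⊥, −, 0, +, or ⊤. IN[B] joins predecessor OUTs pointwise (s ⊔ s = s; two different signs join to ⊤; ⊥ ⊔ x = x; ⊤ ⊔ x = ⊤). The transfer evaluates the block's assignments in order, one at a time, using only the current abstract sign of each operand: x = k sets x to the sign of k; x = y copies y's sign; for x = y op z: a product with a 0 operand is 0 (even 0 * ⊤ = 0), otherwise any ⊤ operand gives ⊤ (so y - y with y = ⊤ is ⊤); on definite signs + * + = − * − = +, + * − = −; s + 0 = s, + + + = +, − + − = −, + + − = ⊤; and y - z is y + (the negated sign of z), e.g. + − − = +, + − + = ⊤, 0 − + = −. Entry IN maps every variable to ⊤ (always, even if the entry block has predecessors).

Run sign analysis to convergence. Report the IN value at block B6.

Answer: {a: ⊤, b: ⊤, c: -, d: +, e: +, f: ⊤}

Working:
Per-block solution:
  B0:   IN=(all ⊤)   OUT=(all ⊤)
  B1:   IN=(all ⊤)   OUT={e:+; rest ⊤}
  B2:   IN={e:+; rest ⊤}   OUT={c:+, e:+; rest ⊤}
  B3:   IN={c:+, e:+; rest ⊤}   OUT={e:+; rest ⊤}
  B4:   IN={e:+; rest ⊤}   OUT={d:+, e:+; rest ⊤}
  B5:   IN={d:+, e:+; rest ⊤}   OUT={c:-, d:+, e:+; rest ⊤}
  B6:   IN={c:-, d:+, e:+; rest ⊤}   OUT={c:-, d:+, e:+; rest ⊤}
  B7:   IN={c:-, d:+, e:+; rest ⊤}   OUT={c:-, d:+, e:+; rest ⊤}
  B8:   IN={e:+; rest ⊤}   OUT={b:0; rest ⊤}
  B9:   IN=(all ⊤)   OUT={f:+; rest ⊤}

Merge at B6: IN[B6] = OUT[B5] = {a: ⊤, b: ⊤, c: -, d: +, e: +, f: ⊤}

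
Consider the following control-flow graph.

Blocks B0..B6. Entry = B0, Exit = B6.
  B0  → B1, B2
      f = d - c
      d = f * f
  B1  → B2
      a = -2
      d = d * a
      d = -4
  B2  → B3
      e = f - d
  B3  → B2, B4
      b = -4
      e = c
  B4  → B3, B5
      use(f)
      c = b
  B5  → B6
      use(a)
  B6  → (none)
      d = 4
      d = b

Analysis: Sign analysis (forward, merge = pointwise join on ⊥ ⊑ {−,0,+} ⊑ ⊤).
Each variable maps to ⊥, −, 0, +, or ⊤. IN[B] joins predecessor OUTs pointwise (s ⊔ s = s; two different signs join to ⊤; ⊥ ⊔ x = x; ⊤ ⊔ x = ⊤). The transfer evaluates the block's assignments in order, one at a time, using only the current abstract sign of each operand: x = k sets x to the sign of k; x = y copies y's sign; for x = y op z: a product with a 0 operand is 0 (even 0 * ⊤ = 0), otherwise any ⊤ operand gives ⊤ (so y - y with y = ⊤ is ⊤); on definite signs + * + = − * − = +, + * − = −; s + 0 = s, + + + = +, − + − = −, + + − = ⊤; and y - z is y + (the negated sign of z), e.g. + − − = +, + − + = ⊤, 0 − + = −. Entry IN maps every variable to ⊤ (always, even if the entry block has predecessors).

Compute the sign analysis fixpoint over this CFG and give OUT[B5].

Answer: {a: ⊤, b: -, c: -, d: ⊤, e: ⊤, f: ⊤}

Trace:
Per-block solution:
  B0:   IN=(all ⊤)   OUT=(all ⊤)
  B1:   IN=(all ⊤)   OUT={a:-, d:-; rest ⊤}
  B2:   IN=(all ⊤)   OUT=(all ⊤)
  B3:   IN=(all ⊤)   OUT={b:-; rest ⊤}
  B4:   IN={b:-; rest ⊤}   OUT={b:-, c:-; rest ⊤}
  B5:   IN={b:-, c:-; rest ⊤}   OUT={b:-, c:-; rest ⊤}
  B6:   IN={b:-, c:-; rest ⊤}   OUT={b:-, c:-, d:-; rest ⊤}

Merge at B5: IN[B5] = OUT[B4] = {a: ⊤, b: -, c: -, d: ⊤, e: ⊤, f: ⊤}
Applying B5's transfer function to that IN value gives OUT[B5] (row B5 above).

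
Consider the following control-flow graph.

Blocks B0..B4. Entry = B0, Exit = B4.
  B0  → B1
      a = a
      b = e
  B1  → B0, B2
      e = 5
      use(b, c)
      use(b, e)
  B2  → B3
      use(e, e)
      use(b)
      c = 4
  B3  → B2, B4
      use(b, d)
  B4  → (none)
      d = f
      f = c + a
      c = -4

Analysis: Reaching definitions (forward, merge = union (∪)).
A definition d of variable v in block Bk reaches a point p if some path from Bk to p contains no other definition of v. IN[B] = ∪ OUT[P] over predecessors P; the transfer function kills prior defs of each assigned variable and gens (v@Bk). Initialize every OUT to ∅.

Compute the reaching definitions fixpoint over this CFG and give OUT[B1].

Answer: {a@B0, b@B0, e@B1}

Working:
Fixpoint table:
  B0:   IN={a@B0, b@B0, e@B1}   OUT={a@B0, b@B0, e@B1}
  B1:   IN={a@B0, b@B0, e@B1}   OUT={a@B0, b@B0, e@B1}
  B2:   IN={a@B0, b@B0, c@B2, e@B1}   OUT={a@B0, b@B0, c@B2, e@B1}
  B3:   IN={a@B0, b@B0, c@B2, e@B1}   OUT={a@B0, b@B0, c@B2, e@B1}
  B4:   IN={a@B0, b@B0, c@B2, e@B1}   OUT={a@B0, b@B0, c@B4, d@B4, e@B1, f@B4}

Merge at B1: IN[B1] = OUT[B0] = {a@B0, b@B0, e@B1}
Applying B1's transfer function to that IN value gives OUT[B1] (row B1 above).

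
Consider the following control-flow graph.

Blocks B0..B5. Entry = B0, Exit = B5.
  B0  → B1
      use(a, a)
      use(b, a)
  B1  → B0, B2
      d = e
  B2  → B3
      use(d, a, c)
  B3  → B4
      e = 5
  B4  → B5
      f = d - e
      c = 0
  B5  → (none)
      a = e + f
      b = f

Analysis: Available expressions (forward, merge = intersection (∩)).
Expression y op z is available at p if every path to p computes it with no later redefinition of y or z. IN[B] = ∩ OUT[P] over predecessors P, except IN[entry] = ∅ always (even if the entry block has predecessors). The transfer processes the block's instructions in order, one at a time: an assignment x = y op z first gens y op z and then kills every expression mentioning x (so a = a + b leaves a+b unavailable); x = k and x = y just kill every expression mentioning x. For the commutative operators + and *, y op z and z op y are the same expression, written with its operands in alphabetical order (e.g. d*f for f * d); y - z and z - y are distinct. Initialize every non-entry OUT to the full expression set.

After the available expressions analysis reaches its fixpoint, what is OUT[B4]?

Answer: {d-e}

Working:
Per-block solution:
  B0:  IN={}  OUT={}
  B1:  IN={}  OUT={}
  B2:  IN={}  OUT={}
  B3:  IN={}  OUT={}
  B4:  IN={}  OUT={d-e}
  B5:  IN={d-e}  OUT={d-e, e+f}

Merge at B4: IN[B4] = OUT[B3] = {}
Applying B4's transfer function to that IN value gives OUT[B4] (row B4 above).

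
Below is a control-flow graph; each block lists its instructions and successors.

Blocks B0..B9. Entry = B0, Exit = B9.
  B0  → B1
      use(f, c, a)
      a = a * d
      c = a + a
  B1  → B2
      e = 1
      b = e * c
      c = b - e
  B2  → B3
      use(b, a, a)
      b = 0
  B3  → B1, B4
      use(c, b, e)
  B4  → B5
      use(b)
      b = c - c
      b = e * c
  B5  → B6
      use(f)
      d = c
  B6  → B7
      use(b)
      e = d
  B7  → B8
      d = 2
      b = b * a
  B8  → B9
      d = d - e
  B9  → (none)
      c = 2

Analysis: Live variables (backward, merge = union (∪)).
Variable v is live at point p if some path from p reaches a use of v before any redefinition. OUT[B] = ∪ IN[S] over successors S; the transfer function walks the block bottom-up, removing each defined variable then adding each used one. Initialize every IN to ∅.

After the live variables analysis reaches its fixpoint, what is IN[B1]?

Converged values:
  B0:   IN={a, c, d, f}   OUT={a, c, f}
  B1:   IN={a, c, f}   OUT={a, b, c, e, f}
  B2:   IN={a, b, c, e, f}   OUT={a, b, c, e, f}
  B3:   IN={a, b, c, e, f}   OUT={a, b, c, e, f}
  B4:   IN={a, b, c, e, f}   OUT={a, b, c, f}
  B5:   IN={a, b, c, f}   OUT={a, b, d}
  B6:   IN={a, b, d}   OUT={a, b, e}
  B7:   IN={a, b, e}   OUT={d, e}
  B8:   IN={d, e}   OUT={}
  B9:   IN={}   OUT={}

Merge at B1: OUT[B1] = IN[B2] = {a, b, c, e, f}
Applying B1's transfer function to that OUT value gives IN[B1] (row B1 above).

Answer: {a, c, f}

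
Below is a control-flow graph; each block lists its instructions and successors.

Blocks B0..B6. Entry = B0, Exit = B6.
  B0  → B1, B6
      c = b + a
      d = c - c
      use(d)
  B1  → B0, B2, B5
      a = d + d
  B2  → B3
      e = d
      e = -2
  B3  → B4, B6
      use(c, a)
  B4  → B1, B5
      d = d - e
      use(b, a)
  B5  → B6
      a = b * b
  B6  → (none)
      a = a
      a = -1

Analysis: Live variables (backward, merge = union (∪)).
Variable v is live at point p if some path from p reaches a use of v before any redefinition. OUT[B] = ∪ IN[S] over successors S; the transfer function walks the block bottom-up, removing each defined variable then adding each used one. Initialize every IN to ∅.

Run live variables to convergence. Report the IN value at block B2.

Answer: {a, b, c, d}

Trace:
Converged values:
  B0:   IN={a, b}   OUT={a, b, c, d}
  B1:   IN={b, c, d}   OUT={a, b, c, d}
  B2:   IN={a, b, c, d}   OUT={a, b, c, d, e}
  B3:   IN={a, b, c, d, e}   OUT={a, b, c, d, e}
  B4:   IN={a, b, c, d, e}   OUT={b, c, d}
  B5:   IN={b}   OUT={a}
  B6:   IN={a}   OUT={}

Merge at B2: OUT[B2] = IN[B3] = {a, b, c, d, e}
Applying B2's transfer function to that OUT value gives IN[B2] (row B2 above).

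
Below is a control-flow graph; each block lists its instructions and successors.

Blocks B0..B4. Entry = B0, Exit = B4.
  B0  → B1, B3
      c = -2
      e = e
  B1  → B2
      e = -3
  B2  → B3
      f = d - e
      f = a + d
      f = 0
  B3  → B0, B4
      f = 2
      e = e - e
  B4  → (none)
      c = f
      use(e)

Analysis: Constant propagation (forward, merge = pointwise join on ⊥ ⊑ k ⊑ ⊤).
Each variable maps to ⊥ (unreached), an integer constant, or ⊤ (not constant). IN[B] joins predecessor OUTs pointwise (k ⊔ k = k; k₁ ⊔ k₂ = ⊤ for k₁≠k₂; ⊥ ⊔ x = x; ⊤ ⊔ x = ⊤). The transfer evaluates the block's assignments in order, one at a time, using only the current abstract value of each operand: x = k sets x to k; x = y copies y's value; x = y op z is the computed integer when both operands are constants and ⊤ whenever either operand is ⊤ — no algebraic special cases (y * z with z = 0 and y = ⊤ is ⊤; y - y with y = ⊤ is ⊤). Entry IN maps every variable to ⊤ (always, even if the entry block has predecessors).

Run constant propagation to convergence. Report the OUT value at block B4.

Converged values:
  B0:   IN=(all ⊤)   OUT={c:-2; rest ⊤}
  B1:   IN={c:-2; rest ⊤}   OUT={c:-2, e:-3; rest ⊤}
  B2:   IN={c:-2, e:-3; rest ⊤}   OUT={c:-2, e:-3, f:0; rest ⊤}
  B3:   IN={c:-2; rest ⊤}   OUT={c:-2, f:2; rest ⊤}
  B4:   IN={c:-2, f:2; rest ⊤}   OUT={c:2, f:2; rest ⊤}

Merge at B4: IN[B4] = OUT[B3] = {a: ⊤, b: ⊤, c: -2, d: ⊤, e: ⊤, f: 2}
Applying B4's transfer function to that IN value gives OUT[B4] (row B4 above).

Answer: {a: ⊤, b: ⊤, c: 2, d: ⊤, e: ⊤, f: 2}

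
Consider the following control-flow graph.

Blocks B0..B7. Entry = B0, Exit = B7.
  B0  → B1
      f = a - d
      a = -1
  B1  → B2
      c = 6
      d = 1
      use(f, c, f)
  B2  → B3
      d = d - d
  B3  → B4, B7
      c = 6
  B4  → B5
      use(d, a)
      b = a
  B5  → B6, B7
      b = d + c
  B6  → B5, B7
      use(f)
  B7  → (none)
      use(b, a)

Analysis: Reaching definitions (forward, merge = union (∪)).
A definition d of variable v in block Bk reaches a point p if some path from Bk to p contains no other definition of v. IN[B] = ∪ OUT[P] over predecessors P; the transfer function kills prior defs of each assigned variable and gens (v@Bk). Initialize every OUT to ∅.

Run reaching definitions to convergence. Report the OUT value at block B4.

Per-block solution:
  B0:   IN={}   OUT={a@B0, f@B0}
  B1:   IN={a@B0, f@B0}   OUT={a@B0, c@B1, d@B1, f@B0}
  B2:   IN={a@B0, c@B1, d@B1, f@B0}   OUT={a@B0, c@B1, d@B2, f@B0}
  B3:   IN={a@B0, c@B1, d@B2, f@B0}   OUT={a@B0, c@B3, d@B2, f@B0}
  B4:   IN={a@B0, c@B3, d@B2, f@B0}   OUT={a@B0, b@B4, c@B3, d@B2, f@B0}
  B5:   IN={a@B0, b@B4, b@B5, c@B3, d@B2, f@B0}   OUT={a@B0, b@B5, c@B3, d@B2, f@B0}
  B6:   IN={a@B0, b@B5, c@B3, d@B2, f@B0}   OUT={a@B0, b@B5, c@B3, d@B2, f@B0}
  B7:   IN={a@B0, b@B5, c@B3, d@B2, f@B0}   OUT={a@B0, b@B5, c@B3, d@B2, f@B0}

Merge at B4: IN[B4] = OUT[B3] = {a@B0, c@B3, d@B2, f@B0}
Applying B4's transfer function to that IN value gives OUT[B4] (row B4 above).

Answer: {a@B0, b@B4, c@B3, d@B2, f@B0}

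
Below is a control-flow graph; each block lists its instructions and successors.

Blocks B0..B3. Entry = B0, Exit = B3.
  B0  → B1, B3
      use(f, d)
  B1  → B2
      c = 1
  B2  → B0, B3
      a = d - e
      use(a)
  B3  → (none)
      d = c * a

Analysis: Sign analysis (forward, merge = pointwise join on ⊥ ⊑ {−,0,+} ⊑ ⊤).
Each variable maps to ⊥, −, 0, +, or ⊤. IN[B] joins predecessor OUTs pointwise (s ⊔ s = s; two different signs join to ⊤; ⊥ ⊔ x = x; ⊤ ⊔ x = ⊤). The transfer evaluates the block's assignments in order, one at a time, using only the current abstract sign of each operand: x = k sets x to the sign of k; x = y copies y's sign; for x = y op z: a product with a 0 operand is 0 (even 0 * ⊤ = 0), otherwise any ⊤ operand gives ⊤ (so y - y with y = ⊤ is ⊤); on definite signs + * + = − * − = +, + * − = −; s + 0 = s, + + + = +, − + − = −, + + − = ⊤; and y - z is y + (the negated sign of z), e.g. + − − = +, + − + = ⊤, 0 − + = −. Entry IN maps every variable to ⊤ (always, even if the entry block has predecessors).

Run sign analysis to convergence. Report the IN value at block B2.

Per-block solution:
  B0: | IN=(all ⊤) | OUT=(all ⊤)
  B1: | IN=(all ⊤) | OUT={c:+; rest ⊤}
  B2: | IN={c:+; rest ⊤} | OUT={c:+; rest ⊤}
  B3: | IN=(all ⊤) | OUT=(all ⊤)

Merge at B2: IN[B2] = OUT[B1] = {a: ⊤, b: ⊤, c: +, d: ⊤, e: ⊤, f: ⊤}

Answer: {a: ⊤, b: ⊤, c: +, d: ⊤, e: ⊤, f: ⊤}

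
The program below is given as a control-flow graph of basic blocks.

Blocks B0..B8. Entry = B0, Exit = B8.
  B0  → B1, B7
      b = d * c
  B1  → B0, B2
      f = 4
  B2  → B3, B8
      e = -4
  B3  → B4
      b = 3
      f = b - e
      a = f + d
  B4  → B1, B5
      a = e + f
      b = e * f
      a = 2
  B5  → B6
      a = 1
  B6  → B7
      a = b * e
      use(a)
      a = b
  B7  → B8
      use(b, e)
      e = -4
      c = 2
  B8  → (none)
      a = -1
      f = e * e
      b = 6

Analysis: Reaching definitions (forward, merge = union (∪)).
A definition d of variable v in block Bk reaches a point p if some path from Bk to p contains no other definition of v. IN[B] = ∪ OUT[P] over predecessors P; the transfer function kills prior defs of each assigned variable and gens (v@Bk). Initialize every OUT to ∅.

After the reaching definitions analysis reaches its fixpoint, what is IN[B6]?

Answer: {a@B5, b@B4, e@B2, f@B3}

Working:
Converged values:
  B0: | IN={a@B4, b@B0, b@B4, e@B2, f@B1} | OUT={a@B4, b@B0, e@B2, f@B1}
  B1: | IN={a@B4, b@B0, b@B4, e@B2, f@B1, f@B3} | OUT={a@B4, b@B0, b@B4, e@B2, f@B1}
  B2: | IN={a@B4, b@B0, b@B4, e@B2, f@B1} | OUT={a@B4, b@B0, b@B4, e@B2, f@B1}
  B3: | IN={a@B4, b@B0, b@B4, e@B2, f@B1} | OUT={a@B3, b@B3, e@B2, f@B3}
  B4: | IN={a@B3, b@B3, e@B2, f@B3} | OUT={a@B4, b@B4, e@B2, f@B3}
  B5: | IN={a@B4, b@B4, e@B2, f@B3} | OUT={a@B5, b@B4, e@B2, f@B3}
  B6: | IN={a@B5, b@B4, e@B2, f@B3} | OUT={a@B6, b@B4, e@B2, f@B3}
  B7: | IN={a@B4, a@B6, b@B0, b@B4, e@B2, f@B1, f@B3} | OUT={a@B4, a@B6, b@B0, b@B4, c@B7, e@B7, f@B1, f@B3}
  B8: | IN={a@B4, a@B6, b@B0, b@B4, c@B7, e@B2, e@B7, f@B1, f@B3} | OUT={a@B8, b@B8, c@B7, e@B2, e@B7, f@B8}

Merge at B6: IN[B6] = OUT[B5] = {a@B5, b@B4, e@B2, f@B3}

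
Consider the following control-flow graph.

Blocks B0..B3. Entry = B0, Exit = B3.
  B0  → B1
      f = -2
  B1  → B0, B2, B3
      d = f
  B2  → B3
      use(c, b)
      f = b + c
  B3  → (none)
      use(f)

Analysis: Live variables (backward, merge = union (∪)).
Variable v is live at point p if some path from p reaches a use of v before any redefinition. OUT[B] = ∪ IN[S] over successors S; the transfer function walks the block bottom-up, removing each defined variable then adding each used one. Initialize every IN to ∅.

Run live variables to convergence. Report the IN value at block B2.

Answer: {b, c}

Derivation:
Fixpoint table:
  B0:  IN={b, c}  OUT={b, c, f}
  B1:  IN={b, c, f}  OUT={b, c, f}
  B2:  IN={b, c}  OUT={f}
  B3:  IN={f}  OUT={}

Merge at B2: OUT[B2] = IN[B3] = {f}
Applying B2's transfer function to that OUT value gives IN[B2] (row B2 above).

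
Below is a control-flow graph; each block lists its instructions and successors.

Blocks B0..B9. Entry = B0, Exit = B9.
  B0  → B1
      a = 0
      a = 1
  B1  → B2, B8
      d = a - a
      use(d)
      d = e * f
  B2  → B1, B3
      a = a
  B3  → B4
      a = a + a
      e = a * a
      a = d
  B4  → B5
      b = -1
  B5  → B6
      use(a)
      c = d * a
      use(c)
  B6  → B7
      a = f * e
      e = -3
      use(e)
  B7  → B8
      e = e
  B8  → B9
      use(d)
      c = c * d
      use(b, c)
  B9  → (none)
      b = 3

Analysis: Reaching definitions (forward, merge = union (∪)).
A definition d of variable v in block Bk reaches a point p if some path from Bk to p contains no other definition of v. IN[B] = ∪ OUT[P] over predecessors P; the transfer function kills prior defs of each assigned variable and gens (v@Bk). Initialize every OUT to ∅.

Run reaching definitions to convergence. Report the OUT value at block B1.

Per-block solution:
  B0: | IN={} | OUT={a@B0}
  B1: | IN={a@B0, a@B2, d@B1} | OUT={a@B0, a@B2, d@B1}
  B2: | IN={a@B0, a@B2, d@B1} | OUT={a@B2, d@B1}
  B3: | IN={a@B2, d@B1} | OUT={a@B3, d@B1, e@B3}
  B4: | IN={a@B3, d@B1, e@B3} | OUT={a@B3, b@B4, d@B1, e@B3}
  B5: | IN={a@B3, b@B4, d@B1, e@B3} | OUT={a@B3, b@B4, c@B5, d@B1, e@B3}
  B6: | IN={a@B3, b@B4, c@B5, d@B1, e@B3} | OUT={a@B6, b@B4, c@B5, d@B1, e@B6}
  B7: | IN={a@B6, b@B4, c@B5, d@B1, e@B6} | OUT={a@B6, b@B4, c@B5, d@B1, e@B7}
  B8: | IN={a@B0, a@B2, a@B6, b@B4, c@B5, d@B1, e@B7} | OUT={a@B0, a@B2, a@B6, b@B4, c@B8, d@B1, e@B7}
  B9: | IN={a@B0, a@B2, a@B6, b@B4, c@B8, d@B1, e@B7} | OUT={a@B0, a@B2, a@B6, b@B9, c@B8, d@B1, e@B7}

Merge at B1: IN[B1] = OUT[B0] ⊔ OUT[B2] = {a@B0, a@B2, d@B1}
Applying B1's transfer function to that IN value gives OUT[B1] (row B1 above).

Answer: {a@B0, a@B2, d@B1}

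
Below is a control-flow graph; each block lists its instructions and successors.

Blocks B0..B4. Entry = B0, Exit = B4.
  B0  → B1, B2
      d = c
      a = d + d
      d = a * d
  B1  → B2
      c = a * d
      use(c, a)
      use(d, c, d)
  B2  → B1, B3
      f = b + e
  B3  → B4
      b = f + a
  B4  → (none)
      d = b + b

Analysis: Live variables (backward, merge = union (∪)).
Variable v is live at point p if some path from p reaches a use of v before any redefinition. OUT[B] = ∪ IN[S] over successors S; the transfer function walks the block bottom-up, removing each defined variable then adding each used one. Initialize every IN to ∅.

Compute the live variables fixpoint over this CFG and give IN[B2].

Per-block solution:
  B0:   IN={b, c, e}   OUT={a, b, d, e}
  B1:   IN={a, b, d, e}   OUT={a, b, d, e}
  B2:   IN={a, b, d, e}   OUT={a, b, d, e, f}
  B3:   IN={a, f}   OUT={b}
  B4:   IN={b}   OUT={}

Merge at B2: OUT[B2] = IN[B1] ⊔ IN[B3] = {a, b, d, e, f}
Applying B2's transfer function to that OUT value gives IN[B2] (row B2 above).

Answer: {a, b, d, e}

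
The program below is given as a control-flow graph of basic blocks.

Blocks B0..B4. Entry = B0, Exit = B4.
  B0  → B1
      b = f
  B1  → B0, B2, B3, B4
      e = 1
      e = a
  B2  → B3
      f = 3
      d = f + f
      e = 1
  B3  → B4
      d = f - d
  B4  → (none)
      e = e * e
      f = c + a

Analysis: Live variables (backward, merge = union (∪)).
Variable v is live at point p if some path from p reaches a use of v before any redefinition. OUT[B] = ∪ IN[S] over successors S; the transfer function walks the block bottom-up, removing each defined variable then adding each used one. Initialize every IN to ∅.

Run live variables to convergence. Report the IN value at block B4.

Answer: {a, c, e}

Working:
Fixpoint table:
  B0:   IN={a, c, d, f}   OUT={a, c, d, f}
  B1:   IN={a, c, d, f}   OUT={a, c, d, e, f}
  B2:   IN={a, c}   OUT={a, c, d, e, f}
  B3:   IN={a, c, d, e, f}   OUT={a, c, e}
  B4:   IN={a, c, e}   OUT={}

B4 is the boundary node: OUT[B4] = {}
Applying B4's transfer function to that OUT value gives IN[B4] (row B4 above).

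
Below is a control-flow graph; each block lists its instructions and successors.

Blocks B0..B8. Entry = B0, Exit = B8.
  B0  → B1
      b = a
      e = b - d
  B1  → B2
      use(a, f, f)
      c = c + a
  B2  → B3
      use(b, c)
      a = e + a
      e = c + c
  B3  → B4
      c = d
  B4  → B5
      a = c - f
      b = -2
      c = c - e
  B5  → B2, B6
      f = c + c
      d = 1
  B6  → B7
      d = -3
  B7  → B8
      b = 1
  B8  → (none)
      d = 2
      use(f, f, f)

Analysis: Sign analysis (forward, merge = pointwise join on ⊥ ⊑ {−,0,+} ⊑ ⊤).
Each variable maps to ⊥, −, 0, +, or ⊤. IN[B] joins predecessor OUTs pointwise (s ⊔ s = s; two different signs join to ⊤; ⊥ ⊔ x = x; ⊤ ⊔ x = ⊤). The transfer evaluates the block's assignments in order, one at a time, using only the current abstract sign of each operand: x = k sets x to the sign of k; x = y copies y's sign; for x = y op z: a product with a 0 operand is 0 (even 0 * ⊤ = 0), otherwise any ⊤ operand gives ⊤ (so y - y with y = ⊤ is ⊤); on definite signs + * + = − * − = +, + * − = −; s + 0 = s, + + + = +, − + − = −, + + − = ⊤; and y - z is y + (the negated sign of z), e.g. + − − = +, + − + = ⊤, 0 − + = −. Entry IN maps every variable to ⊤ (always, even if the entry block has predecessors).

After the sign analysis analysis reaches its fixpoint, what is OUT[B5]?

Fixpoint table:
  B0:  IN=(all ⊤)  OUT=(all ⊤)
  B1:  IN=(all ⊤)  OUT=(all ⊤)
  B2:  IN=(all ⊤)  OUT=(all ⊤)
  B3:  IN=(all ⊤)  OUT=(all ⊤)
  B4:  IN=(all ⊤)  OUT={b:-; rest ⊤}
  B5:  IN={b:-; rest ⊤}  OUT={b:-, d:+; rest ⊤}
  B6:  IN={b:-, d:+; rest ⊤}  OUT={b:-, d:-; rest ⊤}
  B7:  IN={b:-, d:-; rest ⊤}  OUT={b:+, d:-; rest ⊤}
  B8:  IN={b:+, d:-; rest ⊤}  OUT={b:+, d:+; rest ⊤}

Merge at B5: IN[B5] = OUT[B4] = {a: ⊤, b: -, c: ⊤, d: ⊤, e: ⊤, f: ⊤}
Applying B5's transfer function to that IN value gives OUT[B5] (row B5 above).

Answer: {a: ⊤, b: -, c: ⊤, d: +, e: ⊤, f: ⊤}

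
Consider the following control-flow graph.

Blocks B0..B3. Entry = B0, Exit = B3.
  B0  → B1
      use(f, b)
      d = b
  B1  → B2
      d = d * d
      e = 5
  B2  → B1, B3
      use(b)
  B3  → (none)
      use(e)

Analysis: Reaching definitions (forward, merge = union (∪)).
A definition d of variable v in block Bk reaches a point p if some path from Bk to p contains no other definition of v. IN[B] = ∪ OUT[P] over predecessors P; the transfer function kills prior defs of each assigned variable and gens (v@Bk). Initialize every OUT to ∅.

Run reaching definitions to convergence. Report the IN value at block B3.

Per-block solution:
  B0: | IN={} | OUT={d@B0}
  B1: | IN={d@B0, d@B1, e@B1} | OUT={d@B1, e@B1}
  B2: | IN={d@B1, e@B1} | OUT={d@B1, e@B1}
  B3: | IN={d@B1, e@B1} | OUT={d@B1, e@B1}

Merge at B3: IN[B3] = OUT[B2] = {d@B1, e@B1}

Answer: {d@B1, e@B1}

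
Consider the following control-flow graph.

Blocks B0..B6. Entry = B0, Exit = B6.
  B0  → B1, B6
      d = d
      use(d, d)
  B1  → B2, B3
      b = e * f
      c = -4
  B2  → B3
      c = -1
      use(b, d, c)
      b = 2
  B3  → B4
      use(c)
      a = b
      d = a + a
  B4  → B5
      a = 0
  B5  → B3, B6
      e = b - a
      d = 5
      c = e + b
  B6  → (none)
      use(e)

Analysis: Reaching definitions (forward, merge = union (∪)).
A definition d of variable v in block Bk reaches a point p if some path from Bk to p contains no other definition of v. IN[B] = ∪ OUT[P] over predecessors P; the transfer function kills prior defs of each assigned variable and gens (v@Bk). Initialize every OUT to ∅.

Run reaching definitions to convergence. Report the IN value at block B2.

Answer: {b@B1, c@B1, d@B0}

Trace:
Fixpoint table:
  B0: | IN={} | OUT={d@B0}
  B1: | IN={d@B0} | OUT={b@B1, c@B1, d@B0}
  B2: | IN={b@B1, c@B1, d@B0} | OUT={b@B2, c@B2, d@B0}
  B3: | IN={a@B4, b@B1, b@B2, c@B1, c@B2, c@B5, d@B0, d@B5, e@B5} | OUT={a@B3, b@B1, b@B2, c@B1, c@B2, c@B5, d@B3, e@B5}
  B4: | IN={a@B3, b@B1, b@B2, c@B1, c@B2, c@B5, d@B3, e@B5} | OUT={a@B4, b@B1, b@B2, c@B1, c@B2, c@B5, d@B3, e@B5}
  B5: | IN={a@B4, b@B1, b@B2, c@B1, c@B2, c@B5, d@B3, e@B5} | OUT={a@B4, b@B1, b@B2, c@B5, d@B5, e@B5}
  B6: | IN={a@B4, b@B1, b@B2, c@B5, d@B0, d@B5, e@B5} | OUT={a@B4, b@B1, b@B2, c@B5, d@B0, d@B5, e@B5}

Merge at B2: IN[B2] = OUT[B1] = {b@B1, c@B1, d@B0}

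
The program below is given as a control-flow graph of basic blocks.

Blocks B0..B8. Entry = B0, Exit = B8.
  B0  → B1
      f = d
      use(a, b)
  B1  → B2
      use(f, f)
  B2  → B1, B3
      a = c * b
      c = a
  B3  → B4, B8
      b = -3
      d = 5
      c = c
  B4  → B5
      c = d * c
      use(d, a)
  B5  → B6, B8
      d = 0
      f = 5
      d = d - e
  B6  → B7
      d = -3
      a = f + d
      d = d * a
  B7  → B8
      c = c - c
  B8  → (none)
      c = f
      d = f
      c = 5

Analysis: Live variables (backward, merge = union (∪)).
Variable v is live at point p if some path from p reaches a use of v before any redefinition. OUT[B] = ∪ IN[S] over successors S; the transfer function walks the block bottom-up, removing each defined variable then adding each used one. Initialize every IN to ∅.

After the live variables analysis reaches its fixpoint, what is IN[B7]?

Per-block solution:
  B0: | IN={a, b, c, d, e} | OUT={b, c, e, f}
  B1: | IN={b, c, e, f} | OUT={b, c, e, f}
  B2: | IN={b, c, e, f} | OUT={a, b, c, e, f}
  B3: | IN={a, c, e, f} | OUT={a, c, d, e, f}
  B4: | IN={a, c, d, e} | OUT={c, e}
  B5: | IN={c, e} | OUT={c, f}
  B6: | IN={c, f} | OUT={c, f}
  B7: | IN={c, f} | OUT={f}
  B8: | IN={f} | OUT={}

Merge at B7: OUT[B7] = IN[B8] = {f}
Applying B7's transfer function to that OUT value gives IN[B7] (row B7 above).

Answer: {c, f}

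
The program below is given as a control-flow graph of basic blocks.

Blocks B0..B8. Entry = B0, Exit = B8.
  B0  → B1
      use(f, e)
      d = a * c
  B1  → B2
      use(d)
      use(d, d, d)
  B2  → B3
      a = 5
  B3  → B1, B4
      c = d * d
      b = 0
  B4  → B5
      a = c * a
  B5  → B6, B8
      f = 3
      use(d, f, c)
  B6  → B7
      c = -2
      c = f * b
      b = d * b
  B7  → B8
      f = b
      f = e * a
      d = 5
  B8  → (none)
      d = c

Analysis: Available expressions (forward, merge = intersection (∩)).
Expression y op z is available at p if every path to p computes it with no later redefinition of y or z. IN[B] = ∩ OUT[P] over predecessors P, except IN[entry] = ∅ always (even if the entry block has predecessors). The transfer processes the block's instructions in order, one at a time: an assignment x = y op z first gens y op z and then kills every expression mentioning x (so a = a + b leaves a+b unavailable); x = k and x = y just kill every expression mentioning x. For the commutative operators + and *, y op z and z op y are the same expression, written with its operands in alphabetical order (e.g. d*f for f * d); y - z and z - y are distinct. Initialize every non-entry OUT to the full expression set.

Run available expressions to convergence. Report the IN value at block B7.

Converged values:
  B0:   IN={}   OUT={a*c}
  B1:   IN={}   OUT={}
  B2:   IN={}   OUT={}
  B3:   IN={}   OUT={d*d}
  B4:   IN={d*d}   OUT={d*d}
  B5:   IN={d*d}   OUT={d*d}
  B6:   IN={d*d}   OUT={d*d}
  B7:   IN={d*d}   OUT={a*e}
  B8:   IN={}   OUT={}

Merge at B7: IN[B7] = OUT[B6] = {d*d}

Answer: {d*d}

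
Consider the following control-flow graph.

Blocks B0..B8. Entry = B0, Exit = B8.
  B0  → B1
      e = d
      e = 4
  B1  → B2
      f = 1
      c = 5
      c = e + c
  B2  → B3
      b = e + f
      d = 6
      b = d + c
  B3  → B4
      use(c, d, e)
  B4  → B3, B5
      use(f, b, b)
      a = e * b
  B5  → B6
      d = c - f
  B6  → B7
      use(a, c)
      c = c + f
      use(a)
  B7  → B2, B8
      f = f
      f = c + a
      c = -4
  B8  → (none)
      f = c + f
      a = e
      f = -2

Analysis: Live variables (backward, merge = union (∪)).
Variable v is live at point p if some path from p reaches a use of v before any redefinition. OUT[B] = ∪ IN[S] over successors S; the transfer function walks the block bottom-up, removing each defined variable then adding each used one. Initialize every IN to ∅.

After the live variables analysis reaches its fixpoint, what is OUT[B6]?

Answer: {a, c, e, f}

Trace:
Converged values:
  B0:  IN={d}  OUT={e}
  B1:  IN={e}  OUT={c, e, f}
  B2:  IN={c, e, f}  OUT={b, c, d, e, f}
  B3:  IN={b, c, d, e, f}  OUT={b, c, d, e, f}
  B4:  IN={b, c, d, e, f}  OUT={a, b, c, d, e, f}
  B5:  IN={a, c, e, f}  OUT={a, c, e, f}
  B6:  IN={a, c, e, f}  OUT={a, c, e, f}
  B7:  IN={a, c, e, f}  OUT={c, e, f}
  B8:  IN={c, e, f}  OUT={}

Merge at B6: OUT[B6] = IN[B7] = {a, c, e, f}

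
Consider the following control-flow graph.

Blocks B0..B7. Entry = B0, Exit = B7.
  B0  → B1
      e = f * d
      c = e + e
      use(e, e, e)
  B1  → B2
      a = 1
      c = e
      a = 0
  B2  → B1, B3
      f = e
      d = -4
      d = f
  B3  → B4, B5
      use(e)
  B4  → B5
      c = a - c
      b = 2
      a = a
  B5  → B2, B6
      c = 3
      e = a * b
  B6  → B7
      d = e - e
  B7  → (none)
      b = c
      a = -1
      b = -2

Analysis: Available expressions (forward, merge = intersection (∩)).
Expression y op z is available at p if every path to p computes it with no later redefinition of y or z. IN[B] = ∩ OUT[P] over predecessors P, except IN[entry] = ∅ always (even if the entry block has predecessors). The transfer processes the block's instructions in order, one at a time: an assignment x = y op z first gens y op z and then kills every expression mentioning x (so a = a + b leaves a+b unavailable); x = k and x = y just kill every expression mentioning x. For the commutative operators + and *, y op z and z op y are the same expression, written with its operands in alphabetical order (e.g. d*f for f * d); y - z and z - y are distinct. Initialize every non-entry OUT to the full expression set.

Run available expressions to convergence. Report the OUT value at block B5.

Answer: {a*b}

Working:
Per-block solution:
  B0:  IN={}  OUT={d*f, e+e}
  B1:  IN={}  OUT={}
  B2:  IN={}  OUT={}
  B3:  IN={}  OUT={}
  B4:  IN={}  OUT={}
  B5:  IN={}  OUT={a*b}
  B6:  IN={a*b}  OUT={a*b, e-e}
  B7:  IN={a*b, e-e}  OUT={e-e}

Merge at B5: IN[B5] = OUT[B3] ∩ OUT[B4] = {}
Applying B5's transfer function to that IN value gives OUT[B5] (row B5 above).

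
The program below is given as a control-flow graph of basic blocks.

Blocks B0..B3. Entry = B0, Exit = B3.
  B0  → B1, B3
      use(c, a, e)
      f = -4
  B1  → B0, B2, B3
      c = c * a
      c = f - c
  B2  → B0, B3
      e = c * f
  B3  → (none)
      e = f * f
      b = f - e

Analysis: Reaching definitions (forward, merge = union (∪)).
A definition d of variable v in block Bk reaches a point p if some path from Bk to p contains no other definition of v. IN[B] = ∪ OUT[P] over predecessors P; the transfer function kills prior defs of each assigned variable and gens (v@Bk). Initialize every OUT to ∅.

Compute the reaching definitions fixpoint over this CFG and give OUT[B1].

Per-block solution:
  B0:  IN={c@B1, e@B2, f@B0}  OUT={c@B1, e@B2, f@B0}
  B1:  IN={c@B1, e@B2, f@B0}  OUT={c@B1, e@B2, f@B0}
  B2:  IN={c@B1, e@B2, f@B0}  OUT={c@B1, e@B2, f@B0}
  B3:  IN={c@B1, e@B2, f@B0}  OUT={b@B3, c@B1, e@B3, f@B0}

Merge at B1: IN[B1] = OUT[B0] = {c@B1, e@B2, f@B0}
Applying B1's transfer function to that IN value gives OUT[B1] (row B1 above).

Answer: {c@B1, e@B2, f@B0}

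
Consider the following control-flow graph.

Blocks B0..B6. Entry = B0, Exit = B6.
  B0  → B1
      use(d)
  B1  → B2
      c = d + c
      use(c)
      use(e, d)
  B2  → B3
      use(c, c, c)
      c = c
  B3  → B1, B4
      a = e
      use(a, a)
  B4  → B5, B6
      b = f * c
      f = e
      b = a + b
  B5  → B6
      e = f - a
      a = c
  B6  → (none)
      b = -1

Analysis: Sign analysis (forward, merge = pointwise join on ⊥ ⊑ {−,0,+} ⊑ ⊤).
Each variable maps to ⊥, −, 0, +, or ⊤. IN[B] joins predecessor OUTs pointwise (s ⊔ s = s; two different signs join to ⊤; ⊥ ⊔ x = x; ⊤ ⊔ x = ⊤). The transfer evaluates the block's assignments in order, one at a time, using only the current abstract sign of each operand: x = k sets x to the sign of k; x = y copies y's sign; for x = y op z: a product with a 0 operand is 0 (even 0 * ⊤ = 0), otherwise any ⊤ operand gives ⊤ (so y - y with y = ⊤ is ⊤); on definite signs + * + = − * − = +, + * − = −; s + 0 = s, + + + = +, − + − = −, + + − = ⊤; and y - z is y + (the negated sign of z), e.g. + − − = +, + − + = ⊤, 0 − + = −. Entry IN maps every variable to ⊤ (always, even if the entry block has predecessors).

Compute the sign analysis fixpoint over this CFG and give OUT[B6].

Converged values:
  B0: | IN=(all ⊤) | OUT=(all ⊤)
  B1: | IN=(all ⊤) | OUT=(all ⊤)
  B2: | IN=(all ⊤) | OUT=(all ⊤)
  B3: | IN=(all ⊤) | OUT=(all ⊤)
  B4: | IN=(all ⊤) | OUT=(all ⊤)
  B5: | IN=(all ⊤) | OUT=(all ⊤)
  B6: | IN=(all ⊤) | OUT={b:-; rest ⊤}

Merge at B6: IN[B6] = OUT[B4] ⊔ OUT[B5] = {a: ⊤, b: ⊤, c: ⊤, d: ⊤, e: ⊤, f: ⊤}
Applying B6's transfer function to that IN value gives OUT[B6] (row B6 above).

Answer: {a: ⊤, b: -, c: ⊤, d: ⊤, e: ⊤, f: ⊤}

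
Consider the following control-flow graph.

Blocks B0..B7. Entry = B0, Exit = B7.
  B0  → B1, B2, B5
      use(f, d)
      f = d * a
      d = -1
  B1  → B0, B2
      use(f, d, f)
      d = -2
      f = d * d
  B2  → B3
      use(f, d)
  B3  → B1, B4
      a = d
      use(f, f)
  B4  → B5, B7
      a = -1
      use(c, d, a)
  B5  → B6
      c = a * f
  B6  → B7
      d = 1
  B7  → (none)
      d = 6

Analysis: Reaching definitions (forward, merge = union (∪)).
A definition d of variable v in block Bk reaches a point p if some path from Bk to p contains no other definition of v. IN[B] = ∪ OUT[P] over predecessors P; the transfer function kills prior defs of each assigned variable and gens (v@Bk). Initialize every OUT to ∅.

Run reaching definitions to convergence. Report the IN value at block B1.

Fixpoint table:
  B0:  IN={a@B3, d@B1, f@B1}  OUT={a@B3, d@B0, f@B0}
  B1:  IN={a@B3, d@B0, d@B1, f@B0, f@B1}  OUT={a@B3, d@B1, f@B1}
  B2:  IN={a@B3, d@B0, d@B1, f@B0, f@B1}  OUT={a@B3, d@B0, d@B1, f@B0, f@B1}
  B3:  IN={a@B3, d@B0, d@B1, f@B0, f@B1}  OUT={a@B3, d@B0, d@B1, f@B0, f@B1}
  B4:  IN={a@B3, d@B0, d@B1, f@B0, f@B1}  OUT={a@B4, d@B0, d@B1, f@B0, f@B1}
  B5:  IN={a@B3, a@B4, d@B0, d@B1, f@B0, f@B1}  OUT={a@B3, a@B4, c@B5, d@B0, d@B1, f@B0, f@B1}
  B6:  IN={a@B3, a@B4, c@B5, d@B0, d@B1, f@B0, f@B1}  OUT={a@B3, a@B4, c@B5, d@B6, f@B0, f@B1}
  B7:  IN={a@B3, a@B4, c@B5, d@B0, d@B1, d@B6, f@B0, f@B1}  OUT={a@B3, a@B4, c@B5, d@B7, f@B0, f@B1}

Merge at B1: IN[B1] = OUT[B0] ⊔ OUT[B3] = {a@B3, d@B0, d@B1, f@B0, f@B1}

Answer: {a@B3, d@B0, d@B1, f@B0, f@B1}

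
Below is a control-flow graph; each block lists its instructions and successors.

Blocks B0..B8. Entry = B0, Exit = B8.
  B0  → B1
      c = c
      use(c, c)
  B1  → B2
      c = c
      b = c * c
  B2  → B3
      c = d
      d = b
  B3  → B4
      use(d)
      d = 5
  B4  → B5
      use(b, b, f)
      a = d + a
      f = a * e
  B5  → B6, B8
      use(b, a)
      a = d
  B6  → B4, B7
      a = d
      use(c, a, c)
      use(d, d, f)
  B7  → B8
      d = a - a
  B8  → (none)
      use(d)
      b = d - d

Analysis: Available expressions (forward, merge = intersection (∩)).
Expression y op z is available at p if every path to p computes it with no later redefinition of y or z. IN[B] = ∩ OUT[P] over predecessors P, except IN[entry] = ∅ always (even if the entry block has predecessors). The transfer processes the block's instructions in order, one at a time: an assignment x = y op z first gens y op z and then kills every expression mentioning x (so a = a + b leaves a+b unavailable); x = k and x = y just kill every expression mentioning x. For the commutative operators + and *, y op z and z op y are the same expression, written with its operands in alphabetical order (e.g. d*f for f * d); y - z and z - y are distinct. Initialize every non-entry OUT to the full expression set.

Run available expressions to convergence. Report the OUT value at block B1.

Answer: {c*c}

Trace:
Per-block solution:
  B0:   IN={}   OUT={}
  B1:   IN={}   OUT={c*c}
  B2:   IN={c*c}   OUT={}
  B3:   IN={}   OUT={}
  B4:   IN={}   OUT={a*e}
  B5:   IN={a*e}   OUT={}
  B6:   IN={}   OUT={}
  B7:   IN={}   OUT={a-a}
  B8:   IN={}   OUT={d-d}

Merge at B1: IN[B1] = OUT[B0] = {}
Applying B1's transfer function to that IN value gives OUT[B1] (row B1 above).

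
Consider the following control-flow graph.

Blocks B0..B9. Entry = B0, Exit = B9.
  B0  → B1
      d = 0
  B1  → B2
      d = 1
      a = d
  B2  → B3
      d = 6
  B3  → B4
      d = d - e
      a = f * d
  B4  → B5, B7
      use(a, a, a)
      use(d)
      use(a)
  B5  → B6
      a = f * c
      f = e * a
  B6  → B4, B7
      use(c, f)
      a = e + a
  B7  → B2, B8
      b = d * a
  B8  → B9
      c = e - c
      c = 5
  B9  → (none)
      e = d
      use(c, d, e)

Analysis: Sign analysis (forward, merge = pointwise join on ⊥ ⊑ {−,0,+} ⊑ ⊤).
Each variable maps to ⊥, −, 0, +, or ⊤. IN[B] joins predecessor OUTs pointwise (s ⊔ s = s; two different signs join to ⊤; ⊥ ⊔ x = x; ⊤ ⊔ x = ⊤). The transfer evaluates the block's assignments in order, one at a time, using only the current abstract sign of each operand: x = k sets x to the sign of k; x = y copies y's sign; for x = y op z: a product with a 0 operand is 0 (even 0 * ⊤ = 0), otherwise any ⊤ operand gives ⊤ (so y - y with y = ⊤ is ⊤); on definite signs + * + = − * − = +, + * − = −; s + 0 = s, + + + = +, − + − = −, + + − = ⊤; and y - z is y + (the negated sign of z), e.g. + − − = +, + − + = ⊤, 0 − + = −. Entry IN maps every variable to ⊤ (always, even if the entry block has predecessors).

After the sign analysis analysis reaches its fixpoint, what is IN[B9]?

Answer: {a: ⊤, b: ⊤, c: +, d: ⊤, e: ⊤, f: ⊤}

Derivation:
Fixpoint table:
  B0: | IN=(all ⊤) | OUT={d:0; rest ⊤}
  B1: | IN={d:0; rest ⊤} | OUT={a:+, d:+; rest ⊤}
  B2: | IN=(all ⊤) | OUT={d:+; rest ⊤}
  B3: | IN={d:+; rest ⊤} | OUT=(all ⊤)
  B4: | IN=(all ⊤) | OUT=(all ⊤)
  B5: | IN=(all ⊤) | OUT=(all ⊤)
  B6: | IN=(all ⊤) | OUT=(all ⊤)
  B7: | IN=(all ⊤) | OUT=(all ⊤)
  B8: | IN=(all ⊤) | OUT={c:+; rest ⊤}
  B9: | IN={c:+; rest ⊤} | OUT={c:+; rest ⊤}

Merge at B9: IN[B9] = OUT[B8] = {a: ⊤, b: ⊤, c: +, d: ⊤, e: ⊤, f: ⊤}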